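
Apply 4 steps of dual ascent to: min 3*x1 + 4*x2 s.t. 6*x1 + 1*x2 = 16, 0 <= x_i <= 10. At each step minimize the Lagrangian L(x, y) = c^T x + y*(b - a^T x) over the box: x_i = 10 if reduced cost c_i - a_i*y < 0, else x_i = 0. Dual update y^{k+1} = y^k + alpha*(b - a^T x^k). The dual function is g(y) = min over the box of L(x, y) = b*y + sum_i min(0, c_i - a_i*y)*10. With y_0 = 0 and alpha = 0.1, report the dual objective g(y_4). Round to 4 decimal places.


Dual ascent for LP: min 3*x1 + 4*x2, 6*x1 + 1*x2 = 16, 0 <= x_i <= 10
Step 1: y^k = 0.0, reduced costs: (3.0, 4.0)
  x^k = (0.0, 0.0), subgradient = b - a^T x = 16.0
  y^{k+1} = 0.0 + 0.1*16.0 = 1.6
Step 2: y^k = 1.6, reduced costs: (-6.6, 2.4)
  x^k = (10.0, 0.0), subgradient = b - a^T x = -44.0
  y^{k+1} = 1.6 + 0.1*-44.0 = -2.8
Step 3: y^k = -2.8, reduced costs: (19.8, 6.8)
  x^k = (0.0, 0.0), subgradient = b - a^T x = 16.0
  y^{k+1} = -2.8 + 0.1*16.0 = -1.2
Step 4: y^k = -1.2, reduced costs: (10.2, 5.2)
  x^k = (0.0, 0.0), subgradient = b - a^T x = 16.0
  y^{k+1} = -1.2 + 0.1*16.0 = 0.4
Dual objective at y_4 = 0.4: reduced costs (0.6, 3.6), box minimizer x = (0.0, 0.0)
g(y_4) = b*y + (c1 - a1*y)*x1 + (c2 - a2*y)*x2 = 16*0.4 + 0.6*0.0 + 3.6*0.0 = 6.4 + 0.0 + 0.0 = 6.4


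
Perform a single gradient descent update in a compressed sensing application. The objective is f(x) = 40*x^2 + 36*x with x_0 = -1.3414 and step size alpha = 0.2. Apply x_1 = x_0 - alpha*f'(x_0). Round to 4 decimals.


We compute the gradient at x_0 and apply the update.
f'(x) = 80*x + 36
f'(-1.3414) = 80*-1.3414 + 36 = -71.312
x_1 = -1.3414 - 0.2*-71.312 = 12.921


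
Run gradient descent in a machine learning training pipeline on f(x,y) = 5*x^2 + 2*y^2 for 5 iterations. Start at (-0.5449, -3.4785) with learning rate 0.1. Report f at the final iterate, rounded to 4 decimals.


Gradient descent on f(x,y) = 5*x^2 + 2*y^2.
Starting point: (-0.5449, -3.4785), alpha = 0.1
Step 1: grad_x = 2*5*-0.5449 = -5.449, grad_y = 2*2*-3.4785 = -13.914
  x_1 = -0.5449 - 0.1*-5.449 = 0.0
  y_1 = -3.4785 - 0.1*-13.914 = -2.0871
Step 2: grad_x = 2*5*0.0 = 0.0, grad_y = 2*2*-2.0871 = -8.3484
  x_2 = 0.0 - 0.1*0.0 = 0.0
  y_2 = -2.0871 - 0.1*-8.3484 = -1.2523
Step 3: grad_x = 2*5*0.0 = 0.0, grad_y = 2*2*-1.2523 = -5.009
  x_3 = 0.0 - 0.1*0.0 = 0.0
  y_3 = -1.2523 - 0.1*-5.009 = -0.7514
Step 4: grad_x = 2*5*0.0 = 0.0, grad_y = 2*2*-0.7514 = -3.0054
  x_4 = 0.0 - 0.1*0.0 = 0.0
  y_4 = -0.7514 - 0.1*-3.0054 = -0.4508
Step 5: grad_x = 2*5*0.0 = 0.0, grad_y = 2*2*-0.4508 = -1.8033
  x_5 = 0.0 - 0.1*0.0 = 0.0
  y_5 = -0.4508 - 0.1*-1.8033 = -0.2705
f(0.0, -0.2705) = 5*0.0^2 + 2*(-0.2705)^2 = 0.1463


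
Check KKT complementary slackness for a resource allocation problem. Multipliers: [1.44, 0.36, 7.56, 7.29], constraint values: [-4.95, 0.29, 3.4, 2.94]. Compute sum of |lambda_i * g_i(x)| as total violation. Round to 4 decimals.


KKT complementary slackness check:
lambda_1 * g_1 = 1.44 * -4.95 = -7.128
lambda_2 * g_2 = 0.36 * 0.29 = 0.1044
lambda_3 * g_3 = 7.56 * 3.4 = 25.704
lambda_4 * g_4 = 7.29 * 2.94 = 21.4326
Total violation = 7.128 + 0.1044 + 25.704 + 21.4326 = 54.369


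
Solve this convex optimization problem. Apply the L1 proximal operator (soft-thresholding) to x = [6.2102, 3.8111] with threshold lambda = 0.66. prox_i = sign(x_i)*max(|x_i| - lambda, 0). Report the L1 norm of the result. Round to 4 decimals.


Soft-thresholding with lambda = 0.66:
prox(6.2102) = sign(6.2102)*max(|6.2102| - 0.66, 0) = 5.5502
prox(3.8111) = sign(3.8111)*max(|3.8111| - 0.66, 0) = 3.1511
prox(x) = [5.5502, 3.1511]
||prox(x)||_1 = 5.5502 + 3.1511 = 8.7013


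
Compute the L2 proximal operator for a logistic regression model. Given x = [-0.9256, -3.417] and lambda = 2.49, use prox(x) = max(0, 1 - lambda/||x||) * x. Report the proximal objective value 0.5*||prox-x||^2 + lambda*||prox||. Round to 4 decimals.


Step 1: Compute ||x||.
||x|| = 3.5401
Step 2: Compute scaling factor.
scale = max(0, 1 - 2.49/3.5401) = 0.2966
Step 3: prox(x) = [-0.2746, -1.0136]
||prox(x)|| = 1.0501
Step 4: Proximal objective.
0.5*||prox-x||^2 = 3.1001
lambda*||prox|| = 2.6147
Total = 5.7149


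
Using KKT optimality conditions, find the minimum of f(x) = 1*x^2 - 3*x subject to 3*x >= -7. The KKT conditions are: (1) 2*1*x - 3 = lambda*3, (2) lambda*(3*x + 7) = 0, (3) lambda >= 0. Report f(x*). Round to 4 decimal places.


Step 1: Try lambda = 0 (constraint inactive).
Stationarity: 2*1*x - 3 = 0
x* = 3/(2*1) = 1.5
Check constraint: 3*1.5 = 4.5 >= -7 -- satisfied.
Step 2: Compute optimal value.
f(x*) = 1*1.5^2 - 3*1.5 = -2.25


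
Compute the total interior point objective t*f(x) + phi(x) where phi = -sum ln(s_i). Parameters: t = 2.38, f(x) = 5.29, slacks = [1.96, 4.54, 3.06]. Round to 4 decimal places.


Step 1: Compute log-barrier.
ln values: [0.6729, 1.5129, 1.1184]
phi = -(0.6729 + 1.5129 + 1.1184) = -3.3043
Step 2: Compute augmented objective.
t*f(x) = 2.38*5.29 = 12.5902
Total = 12.5902 - 3.3043 = 9.2859


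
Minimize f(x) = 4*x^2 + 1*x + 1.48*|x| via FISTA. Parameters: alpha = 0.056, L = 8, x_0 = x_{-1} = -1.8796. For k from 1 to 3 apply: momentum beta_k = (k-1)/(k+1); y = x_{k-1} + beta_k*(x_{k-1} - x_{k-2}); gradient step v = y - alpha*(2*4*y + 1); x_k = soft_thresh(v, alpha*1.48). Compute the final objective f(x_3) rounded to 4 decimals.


FISTA on f(x) = 4*x^2 + 1*x + 1.48*|x|
L = 8, alpha = 0.056
Iteration 1: beta = 0.0, y = -1.8796 + 0.0*(-1.8796 + 1.8796) = -1.8796
  grad(y) = -14.0368, v = y - alpha*grad = -1.0935
  prox(v) = soft_thresh(-1.0935, 0.0829) = -1.0107
Iteration 2: beta = 0.3333, y = -1.0107 + 0.3333*(-1.0107 + 1.8796) = -0.721
  grad(y) = -4.7681, v = y - alpha*grad = -0.454
  prox(v) = soft_thresh(-0.454, 0.0829) = -0.3711
Iteration 3: beta = 0.5, y = -0.3711 + 0.5*(-0.3711 + 1.0107) = -0.0513
  grad(y) = 0.5892, v = y - alpha*grad = -0.0843
  prox(v) = soft_thresh(-0.0843, 0.0829) = -0.0015
f(x_3) = 4*(-0.0015)^2 + 1*(-0.0015) + 1.48*|-0.0015| = 0.0007


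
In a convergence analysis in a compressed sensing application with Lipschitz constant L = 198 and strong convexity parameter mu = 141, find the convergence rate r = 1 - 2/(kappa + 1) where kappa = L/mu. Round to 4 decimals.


Step 1: Compute the condition number.
kappa = L/mu = 198/141 = 1.4043
Step 2: Compute the convergence rate.
r = 1 - 2/(kappa + 1) = 1 - 2*mu/(L + mu) = (L - mu)/(L + mu) = 57/339 = 0.1681


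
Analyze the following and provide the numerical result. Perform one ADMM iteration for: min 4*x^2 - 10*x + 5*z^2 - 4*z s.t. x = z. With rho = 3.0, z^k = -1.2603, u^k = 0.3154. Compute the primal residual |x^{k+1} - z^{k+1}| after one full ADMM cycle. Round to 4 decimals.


ADMM iteration with rho = 3.0, z^k = -1.2603, u^k = 0.3154
Step 1: x-update.
Minimize 4*x^2 - 10*x + (3.0/2)*(x + 1.2603 + 0.3154)^2
FOC: (2*4 + 3.0)*x = 10 + 3.0*(-1.2603 - 0.3154)
x^{k+1} = 0.4794
Step 2: z-update.
Minimize 5*z^2 - 4*z + (3.0/2)*(0.4794 - z + 0.3154)^2
FOC: (2*5 + 3.0)*z = 4 + 3.0*(0.4794 + 0.3154)
z^{k+1} = 0.4911
Step 3: u-update.
u^{k+1} = 0.3154 + 0.4794 - 0.4911 = 0.3037
Step 4: Primal residual = |0.4794 - 0.4911| = 0.0117


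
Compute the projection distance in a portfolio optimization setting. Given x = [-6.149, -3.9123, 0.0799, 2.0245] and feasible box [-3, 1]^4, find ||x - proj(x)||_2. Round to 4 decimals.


Project each component onto [-3, 1].
clip(-6.149) = -3.0, clip(-3.9123) = -3.0, clip(0.0799) = 0.0799, clip(2.0245) = 1.0
Projection = [-3.0, -3.0, 0.0799, 1.0]
Squared diffs: [9.9162, 0.8323, 0.0, 1.0496]
Distance = sqrt(11.7981) = 3.4348


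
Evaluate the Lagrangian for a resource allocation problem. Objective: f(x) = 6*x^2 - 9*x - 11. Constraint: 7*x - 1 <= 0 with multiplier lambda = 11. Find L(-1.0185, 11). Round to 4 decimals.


Step 1: Evaluate f(x).
f(-1.0185) = 6*(-1.0185)^2 - 9*(-1.0185) - 11 = 4.3906
Step 2: Evaluate g(x).
g(-1.0185) = 7*-1.0185 - 1 = -8.1295
Step 3: Compute Lagrangian.
L = 4.3906 + 11*-8.1295 = -85.0339


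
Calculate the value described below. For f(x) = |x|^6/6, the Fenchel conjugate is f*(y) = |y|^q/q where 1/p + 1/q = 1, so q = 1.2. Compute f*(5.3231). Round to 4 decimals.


The conjugate exponent q satisfies 1/p + 1/q = 1.
p = 6, so q = 6/(6 - 1) = 1.2
|y|^q = 5.3231^1.2 = 7.437
f*(5.3231) = 7.437 / 1.2 = 6.1975


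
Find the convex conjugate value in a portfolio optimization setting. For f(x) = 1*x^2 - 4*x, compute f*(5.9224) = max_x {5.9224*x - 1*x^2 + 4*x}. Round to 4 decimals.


f*(y) = sup_x {y*x - a*x^2 - b*x} = sup_x {(y-b)*x - a*x^2}
FOC: (y - b) - 2a*x = 0 => x* = (y - b)/(2a)
x* = (5.9224 + 4)/(2*1) = 4.9612
f*(5.9224) = (y-b)^2/(4a) = (5.9224 + 4)^2/(4*1)
= 98.454/4 = 24.6135


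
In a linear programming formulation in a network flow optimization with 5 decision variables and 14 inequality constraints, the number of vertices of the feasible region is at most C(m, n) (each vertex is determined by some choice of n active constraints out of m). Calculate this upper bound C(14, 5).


Each vertex corresponds to some choice of n active constraints out of m, so the number of vertices is at most C(m, n) = m! / (n!(m-n)!).
m = 14, n = 5
Numerator: 14 * 13 * 12 * 11 * 10
Denominator: 5! = 120
C(14, 5) = 2002


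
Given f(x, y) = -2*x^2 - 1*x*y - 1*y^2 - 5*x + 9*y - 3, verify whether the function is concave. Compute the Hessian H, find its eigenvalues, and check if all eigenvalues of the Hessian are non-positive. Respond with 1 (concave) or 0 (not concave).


The Hessian of f(x,y) = -2*x^2 - 1*x*y - 1*y^2 - 5*x + 9*y - 3 is:
H = [[-4, -1], [-1, -2]]
Trace = -4 - 2 = -6
Determinant = -4*-2 - (-1)^2 = 7
Discriminant = (-6)^2 - 4*7 = 8.0
Eigenvalues: lambda_1 = -4.4142, lambda_2 = -1.5858
The function is concave.

1


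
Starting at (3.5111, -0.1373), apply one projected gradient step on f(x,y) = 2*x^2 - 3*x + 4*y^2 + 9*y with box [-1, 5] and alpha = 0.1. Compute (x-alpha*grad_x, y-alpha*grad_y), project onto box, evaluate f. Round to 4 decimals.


Step 1: Compute gradient at (3.5111, -0.1373).
grad_x = 2*2*3.5111 - 3 = 11.0444
grad_y = 2*4*-0.1373 + 9 = 7.9016
Step 2: Gradient step.
x_raw = 3.5111 - 0.1*11.0444 = 2.4067
y_raw = -0.1373 - 0.1*7.9016 = -0.9275
Step 3: Project onto [-1, 5].
x_proj = clip(2.4067) = 2.4067
y_proj = clip(-0.9275) = -0.9275
Step 4: Evaluate f.
f(2.4067, -0.9275) = -0.5424


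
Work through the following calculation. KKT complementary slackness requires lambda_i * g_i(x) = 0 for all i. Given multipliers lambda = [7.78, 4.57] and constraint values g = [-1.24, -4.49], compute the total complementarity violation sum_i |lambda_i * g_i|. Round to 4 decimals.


KKT complementary slackness check:
lambda_1 * g_1 = 7.78 * -1.24 = -9.6472
lambda_2 * g_2 = 4.57 * -4.49 = -20.5193
Total violation = 9.6472 + 20.5193 = 30.1665


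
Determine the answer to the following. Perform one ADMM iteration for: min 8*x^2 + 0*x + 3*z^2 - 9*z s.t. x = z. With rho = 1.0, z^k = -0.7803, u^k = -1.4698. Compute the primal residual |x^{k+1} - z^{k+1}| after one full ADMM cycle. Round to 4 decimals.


ADMM iteration with rho = 1.0, z^k = -0.7803, u^k = -1.4698
Step 1: x-update.
Minimize 8*x^2 + 0*x + (1.0/2)*(x + 0.7803 - 1.4698)^2
FOC: (2*8 + 1.0)*x = 0 + 1.0*(-0.7803 + 1.4698)
x^{k+1} = 0.0406
Step 2: z-update.
Minimize 3*z^2 - 9*z + (1.0/2)*(0.0406 - z - 1.4698)^2
FOC: (2*3 + 1.0)*z = 9 + 1.0*(0.0406 - 1.4698)
z^{k+1} = 1.0815
Step 3: u-update.
u^{k+1} = -1.4698 + 0.0406 - 1.0815 = -2.5108
Step 4: Primal residual = |0.0406 - 1.0815| = 1.041


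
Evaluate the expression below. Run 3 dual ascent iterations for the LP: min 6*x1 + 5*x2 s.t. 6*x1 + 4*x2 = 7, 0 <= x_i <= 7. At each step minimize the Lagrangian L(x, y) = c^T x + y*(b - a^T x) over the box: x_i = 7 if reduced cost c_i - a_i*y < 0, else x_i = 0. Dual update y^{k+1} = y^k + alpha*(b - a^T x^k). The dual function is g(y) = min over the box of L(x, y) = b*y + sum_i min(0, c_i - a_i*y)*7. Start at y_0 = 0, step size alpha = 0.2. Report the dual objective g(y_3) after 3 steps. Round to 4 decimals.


Dual ascent for LP: min 6*x1 + 5*x2, 6*x1 + 4*x2 = 7, 0 <= x_i <= 7
Step 1: y^k = 0.0, reduced costs: (6.0, 5.0)
  x^k = (0.0, 0.0), subgradient = b - a^T x = 7.0
  y^{k+1} = 0.0 + 0.2*7.0 = 1.4
Step 2: y^k = 1.4, reduced costs: (-2.4, -0.6)
  x^k = (7.0, 7.0), subgradient = b - a^T x = -63.0
  y^{k+1} = 1.4 + 0.2*-63.0 = -11.2
Step 3: y^k = -11.2, reduced costs: (73.2, 49.8)
  x^k = (0.0, 0.0), subgradient = b - a^T x = 7.0
  y^{k+1} = -11.2 + 0.2*7.0 = -9.8
Dual objective at y_3 = -9.8: reduced costs (64.8, 44.2), box minimizer x = (0.0, 0.0)
g(y_3) = b*y + (c1 - a1*y)*x1 + (c2 - a2*y)*x2 = 7*(-9.8) + 64.8*0.0 + 44.2*0.0 = -68.6 + 0.0 + 0.0 = -68.6


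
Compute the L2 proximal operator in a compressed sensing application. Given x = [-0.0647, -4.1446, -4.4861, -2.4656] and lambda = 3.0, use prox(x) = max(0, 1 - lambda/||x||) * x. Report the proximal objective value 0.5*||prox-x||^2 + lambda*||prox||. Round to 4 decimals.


Step 1: Compute ||x||.
||x|| = 6.5868
Step 2: Compute scaling factor.
scale = max(0, 1 - 3.0/6.5868) = 0.5445
Step 3: prox(x) = [-0.0352, -2.2569, -2.4429, -1.3426]
||prox(x)|| = 3.5868
Step 4: Proximal objective.
0.5*||prox-x||^2 = 4.5
lambda*||prox|| = 10.7604
Total = 15.2605


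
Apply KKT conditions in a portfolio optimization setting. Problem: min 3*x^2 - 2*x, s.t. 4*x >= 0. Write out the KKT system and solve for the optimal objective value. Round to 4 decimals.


Step 1: Try lambda = 0 (constraint inactive).
Stationarity: 2*3*x - 2 = 0
x* = 2/(2*3) = 1/3 = 0.3333 (rounded; the exact value 1/3 is used below)
Check constraint: 4*0.3333 = 1.3332 >= 0 -- satisfied.
Step 2: Compute optimal value.
f(x*) = 3*(1/3)^2 - 2*(1/3) = -0.3333


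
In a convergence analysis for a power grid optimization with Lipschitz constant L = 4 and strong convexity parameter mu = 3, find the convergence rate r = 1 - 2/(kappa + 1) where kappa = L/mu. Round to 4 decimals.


Step 1: Compute the condition number.
kappa = L/mu = 4/3 = 1.3333
Step 2: Compute the convergence rate.
r = 1 - 2/(kappa + 1) = 1 - 2*mu/(L + mu) = (L - mu)/(L + mu) = 1/7 = 0.1429


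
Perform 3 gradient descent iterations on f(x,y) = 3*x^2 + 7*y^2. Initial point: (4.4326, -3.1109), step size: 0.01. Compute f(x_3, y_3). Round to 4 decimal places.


Gradient descent on f(x,y) = 3*x^2 + 7*y^2.
Starting point: (4.4326, -3.1109), alpha = 0.01
Step 1: grad_x = 2*3*4.4326 = 26.5956, grad_y = 2*7*-3.1109 = -43.5526
  x_1 = 4.4326 - 0.01*26.5956 = 4.1666
  y_1 = -3.1109 - 0.01*-43.5526 = -2.6754
Step 2: grad_x = 2*3*4.1666 = 24.9999, grad_y = 2*7*-2.6754 = -37.4552
  x_2 = 4.1666 - 0.01*24.9999 = 3.9166
  y_2 = -2.6754 - 0.01*-37.4552 = -2.3008
Step 3: grad_x = 2*3*3.9166 = 23.4999, grad_y = 2*7*-2.3008 = -32.2115
  x_3 = 3.9166 - 0.01*23.4999 = 3.6816
  y_3 = -2.3008 - 0.01*-32.2115 = -1.9787
f(3.6816, -1.9787) = 3*3.6816^2 + 7*(-1.9787)^2 = 68.0705


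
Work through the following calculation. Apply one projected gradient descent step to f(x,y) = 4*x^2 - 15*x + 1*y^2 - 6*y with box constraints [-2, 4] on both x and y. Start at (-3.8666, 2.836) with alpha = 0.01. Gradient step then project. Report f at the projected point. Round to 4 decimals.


Step 1: Compute gradient at (-3.8666, 2.836).
grad_x = 2*4*-3.8666 - 15 = -45.9328
grad_y = 2*1*2.836 - 6 = -0.328
Step 2: Gradient step.
x_raw = -3.8666 - 0.01*-45.9328 = -3.4073
y_raw = 2.836 - 0.01*-0.328 = 2.8393
Step 3: Project onto [-2, 4].
x_proj = clip(-3.4073) = -2.0
y_proj = clip(2.8393) = 2.8393
Step 4: Evaluate f.
f(-2.0, 2.8393) = 37.0258


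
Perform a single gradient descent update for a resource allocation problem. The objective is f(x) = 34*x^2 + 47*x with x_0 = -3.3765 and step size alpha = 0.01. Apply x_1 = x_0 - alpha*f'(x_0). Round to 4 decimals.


We compute the gradient at x_0 and apply the update.
f'(x) = 68*x + 47
f'(-3.3765) = 68*-3.3765 + 47 = -182.602
x_1 = -3.3765 - 0.01*-182.602 = -1.5505


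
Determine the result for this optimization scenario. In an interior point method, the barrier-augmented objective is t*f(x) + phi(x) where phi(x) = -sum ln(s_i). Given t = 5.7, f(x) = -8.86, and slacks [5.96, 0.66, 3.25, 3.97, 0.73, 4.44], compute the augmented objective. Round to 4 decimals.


Step 1: Compute log-barrier.
ln values: [1.7851, -0.4155, 1.1787, 1.3788, -0.3147, 1.4907]
phi = -(1.7851 - 0.4155 + 1.1787 + 1.3788 - 0.3147 + 1.4907) = -5.1029
Step 2: Compute augmented objective.
t*f(x) = 5.7*-8.86 = -50.502
Total = -50.502 - 5.1029 = -55.6049


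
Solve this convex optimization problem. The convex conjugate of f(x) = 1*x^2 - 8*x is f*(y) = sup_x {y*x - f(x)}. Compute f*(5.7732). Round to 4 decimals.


f*(y) = sup_x {y*x - a*x^2 - b*x} = sup_x {(y-b)*x - a*x^2}
FOC: (y - b) - 2a*x = 0 => x* = (y - b)/(2a)
x* = (5.7732 + 8)/(2*1) = 6.8866
f*(5.7732) = (y-b)^2/(4a) = (5.7732 + 8)^2/(4*1)
= 189.701/4 = 47.4253


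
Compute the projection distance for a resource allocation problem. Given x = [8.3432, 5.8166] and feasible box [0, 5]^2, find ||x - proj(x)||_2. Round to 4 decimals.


Project each component onto [0, 5].
clip(8.3432) = 5.0, clip(5.8166) = 5.0
Projection = [5.0, 5.0]
Squared diffs: [11.177, 0.6668]
Distance = sqrt(11.8438) = 3.4415


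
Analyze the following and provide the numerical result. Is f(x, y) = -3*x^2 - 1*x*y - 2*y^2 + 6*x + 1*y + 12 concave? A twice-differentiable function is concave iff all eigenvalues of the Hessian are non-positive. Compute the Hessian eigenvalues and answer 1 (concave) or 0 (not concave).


The Hessian of f(x,y) = -3*x^2 - 1*x*y - 2*y^2 + 6*x + 1*y + 12 is:
H = [[-6, -1], [-1, -4]]
Trace = -6 - 4 = -10
Determinant = -6*-4 - (-1)^2 = 23
Discriminant = (-10)^2 - 4*23 = 8.0
Eigenvalues: lambda_1 = -6.4142, lambda_2 = -3.5858
The function is concave.

1


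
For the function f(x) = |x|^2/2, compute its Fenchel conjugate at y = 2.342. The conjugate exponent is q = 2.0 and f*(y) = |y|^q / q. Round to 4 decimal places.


The conjugate exponent q satisfies 1/p + 1/q = 1.
p = 2, so q = 2/(2 - 1) = 2.0
|y|^q = 2.342^2.0 = 5.485
f*(2.342) = 5.485 / 2.0 = 2.7425


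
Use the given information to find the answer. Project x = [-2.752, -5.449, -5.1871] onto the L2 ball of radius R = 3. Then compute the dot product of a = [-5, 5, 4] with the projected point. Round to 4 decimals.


Step 1: Compute ||x|| (intermediates to 6 decimals).
||x|| = sqrt((-2.752)^2 + (-5.449)^2 + (-5.1871)^2) = 8.010687
Step 2: Project.
Since ||x|| > R, scale = R/||x|| = 3/8.010687 = 0.3745, proj(x) = scale * x
proj(x) = [-1.030624, -2.040651, -1.942569]
Step 3: Dot product.
a^T * proj(x) = -5*(-1.030624) + 5*(-2.040651) + 4*(-1.942569) = -12.8204


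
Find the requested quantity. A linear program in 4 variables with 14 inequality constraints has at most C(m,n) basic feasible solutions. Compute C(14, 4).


Each vertex corresponds to some choice of n active constraints out of m, so the number of vertices is at most C(m, n) = m! / (n!(m-n)!).
m = 14, n = 4
Numerator: 14 * 13 * 12 * 11
Denominator: 4! = 24
C(14, 4) = 1001


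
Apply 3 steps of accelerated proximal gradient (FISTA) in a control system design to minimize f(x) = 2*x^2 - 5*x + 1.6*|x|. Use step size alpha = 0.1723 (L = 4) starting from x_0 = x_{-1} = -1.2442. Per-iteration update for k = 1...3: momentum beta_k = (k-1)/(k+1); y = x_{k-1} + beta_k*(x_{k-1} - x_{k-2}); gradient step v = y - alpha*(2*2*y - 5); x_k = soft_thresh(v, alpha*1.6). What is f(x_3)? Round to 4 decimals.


FISTA on f(x) = 2*x^2 - 5*x + 1.6*|x|
L = 4, alpha = 0.1723
Iteration 1: beta = 0.0, y = -1.2442 + 0.0*(-1.2442 + 1.2442) = -1.2442
  grad(y) = -9.9768, v = y - alpha*grad = 0.4748
  prox(v) = soft_thresh(0.4748, 0.2757) = 0.1991
Iteration 2: beta = 0.3333, y = 0.1991 + 0.3333*(0.1991 + 1.2442) = 0.6802
  grad(y) = -2.2791, v = y - alpha*grad = 1.0729
  prox(v) = soft_thresh(1.0729, 0.2757) = 0.7972
Iteration 3: beta = 0.5, y = 0.7972 + 0.5*(0.7972 - 0.1991) = 1.0963
  grad(y) = -0.6148, v = y - alpha*grad = 1.2022
  prox(v) = soft_thresh(1.2022, 0.2757) = 0.9265
f(x_3) = 2*0.9265^2 - 5*0.9265 + 1.6*|0.9265| = -1.4333


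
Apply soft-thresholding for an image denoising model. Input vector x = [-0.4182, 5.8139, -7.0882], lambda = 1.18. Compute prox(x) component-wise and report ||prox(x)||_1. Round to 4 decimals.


Soft-thresholding with lambda = 1.18:
prox(-0.4182) = sign(-0.4182)*max(|-0.4182| - 1.18, 0) = 0.0
prox(5.8139) = sign(5.8139)*max(|5.8139| - 1.18, 0) = 4.6339
prox(-7.0882) = sign(-7.0882)*max(|-7.0882| - 1.18, 0) = -5.9082
prox(x) = [0.0, 4.6339, -5.9082]
||prox(x)||_1 = 0.0 + 4.6339 + 5.9082 = 10.5421


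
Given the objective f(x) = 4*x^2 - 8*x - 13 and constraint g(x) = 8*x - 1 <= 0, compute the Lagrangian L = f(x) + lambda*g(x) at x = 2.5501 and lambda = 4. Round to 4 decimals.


Step 1: Evaluate f(x).
f(2.5501) = 4*2.5501^2 - 8*2.5501 - 13 = -7.3888
Step 2: Evaluate g(x).
g(2.5501) = 8*2.5501 - 1 = 19.4008
Step 3: Compute Lagrangian.
L = -7.3888 + 4*19.4008 = 70.2144


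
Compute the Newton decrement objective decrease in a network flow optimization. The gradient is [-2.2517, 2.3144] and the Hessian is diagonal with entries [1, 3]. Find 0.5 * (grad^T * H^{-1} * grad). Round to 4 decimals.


Step 1: H is diagonal, so H^(-1) * g = [-2.2517, 0.7715].
Step 2: g^T H^(-1) g = sum_i g_i^2 / H_ii
  = (-2.2517)^2/1 + (2.3144)^2/3
  = 5.0702 + 1.7855 = 6.8556
Step 3: Objective decrease = 0.5 * g^T H^(-1) g = 3.4278


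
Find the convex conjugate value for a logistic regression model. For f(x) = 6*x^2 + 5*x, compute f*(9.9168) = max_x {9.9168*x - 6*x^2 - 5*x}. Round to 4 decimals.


f*(y) = sup_x {y*x - a*x^2 - b*x} = sup_x {(y-b)*x - a*x^2}
FOC: (y - b) - 2a*x = 0 => x* = (y - b)/(2a)
x* = (9.9168 - 5)/(2*6) = 0.4097
f*(9.9168) = (y-b)^2/(4a) = (9.9168 - 5)^2/(4*6)
= 24.1749/24 = 1.0073


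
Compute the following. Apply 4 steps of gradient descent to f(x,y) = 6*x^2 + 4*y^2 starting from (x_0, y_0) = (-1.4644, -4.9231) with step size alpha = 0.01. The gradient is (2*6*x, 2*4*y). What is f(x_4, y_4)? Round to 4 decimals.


Gradient descent on f(x,y) = 6*x^2 + 4*y^2.
Starting point: (-1.4644, -4.9231), alpha = 0.01
Step 1: grad_x = 2*6*-1.4644 = -17.5728, grad_y = 2*4*-4.9231 = -39.3848
  x_1 = -1.4644 - 0.01*-17.5728 = -1.2887
  y_1 = -4.9231 - 0.01*-39.3848 = -4.5293
Step 2: grad_x = 2*6*-1.2887 = -15.4641, grad_y = 2*4*-4.5293 = -36.234
  x_2 = -1.2887 - 0.01*-15.4641 = -1.134
  y_2 = -4.5293 - 0.01*-36.234 = -4.1669
Step 3: grad_x = 2*6*-1.134 = -13.6084, grad_y = 2*4*-4.1669 = -33.3353
  x_3 = -1.134 - 0.01*-13.6084 = -0.9979
  y_3 = -4.1669 - 0.01*-33.3353 = -3.8336
Step 4: grad_x = 2*6*-0.9979 = -11.9754, grad_y = 2*4*-3.8336 = -30.6685
  x_4 = -0.9979 - 0.01*-11.9754 = -0.8782
  y_4 = -3.8336 - 0.01*-30.6685 = -3.5269
f(-0.8782, -3.5269) = 6*(-0.8782)^2 + 4*(-3.5269)^2 = 54.3827


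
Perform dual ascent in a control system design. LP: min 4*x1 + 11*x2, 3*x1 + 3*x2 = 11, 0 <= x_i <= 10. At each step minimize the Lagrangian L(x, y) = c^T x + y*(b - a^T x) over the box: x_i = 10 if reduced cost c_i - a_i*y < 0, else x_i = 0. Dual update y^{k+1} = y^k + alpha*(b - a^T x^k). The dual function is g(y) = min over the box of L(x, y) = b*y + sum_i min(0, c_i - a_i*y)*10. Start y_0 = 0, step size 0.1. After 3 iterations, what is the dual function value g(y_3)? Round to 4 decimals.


Dual ascent for LP: min 4*x1 + 11*x2, 3*x1 + 3*x2 = 11, 0 <= x_i <= 10
Step 1: y^k = 0.0, reduced costs: (4.0, 11.0)
  x^k = (0.0, 0.0), subgradient = b - a^T x = 11.0
  y^{k+1} = 0.0 + 0.1*11.0 = 1.1
Step 2: y^k = 1.1, reduced costs: (0.7, 7.7)
  x^k = (0.0, 0.0), subgradient = b - a^T x = 11.0
  y^{k+1} = 1.1 + 0.1*11.0 = 2.2
Step 3: y^k = 2.2, reduced costs: (-2.6, 4.4)
  x^k = (10.0, 0.0), subgradient = b - a^T x = -19.0
  y^{k+1} = 2.2 + 0.1*-19.0 = 0.3
Dual objective at y_3 = 0.3: reduced costs (3.1, 10.1), box minimizer x = (0.0, 0.0)
g(y_3) = b*y + (c1 - a1*y)*x1 + (c2 - a2*y)*x2 = 11*0.3 + 3.1*0.0 + 10.1*0.0 = 3.3 + 0.0 + 0.0 = 3.3


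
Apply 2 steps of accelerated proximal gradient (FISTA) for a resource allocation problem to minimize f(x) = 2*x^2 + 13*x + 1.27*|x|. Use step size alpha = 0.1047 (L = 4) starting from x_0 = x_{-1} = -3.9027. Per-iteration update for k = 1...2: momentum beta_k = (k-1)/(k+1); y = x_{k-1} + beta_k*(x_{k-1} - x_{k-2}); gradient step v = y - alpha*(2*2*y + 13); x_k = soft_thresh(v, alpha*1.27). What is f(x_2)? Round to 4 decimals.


FISTA on f(x) = 2*x^2 + 13*x + 1.27*|x|
L = 4, alpha = 0.1047
Iteration 1: beta = 0.0, y = -3.9027 + 0.0*(-3.9027 + 3.9027) = -3.9027
  grad(y) = -2.6108, v = y - alpha*grad = -3.6293
  prox(v) = soft_thresh(-3.6293, 0.133) = -3.4964
Iteration 2: beta = 0.3333, y = -3.4964 + 0.3333*(-3.4964 + 3.9027) = -3.3609
  grad(y) = -0.4438, v = y - alpha*grad = -3.3145
  prox(v) = soft_thresh(-3.3145, 0.133) = -3.1815
f(x_2) = 2*(-3.1815)^2 + 13*(-3.1815) + 1.27*|-3.1815| = -17.0751


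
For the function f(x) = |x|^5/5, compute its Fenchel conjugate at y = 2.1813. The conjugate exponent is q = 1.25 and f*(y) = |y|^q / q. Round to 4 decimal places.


The conjugate exponent q satisfies 1/p + 1/q = 1.
p = 5, so q = 5/(5 - 1) = 1.25
|y|^q = 2.1813^1.25 = 2.6509
f*(2.1813) = 2.6509 / 1.25 = 2.1207


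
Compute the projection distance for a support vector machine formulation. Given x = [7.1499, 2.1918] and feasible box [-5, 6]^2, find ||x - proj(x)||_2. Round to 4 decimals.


Project each component onto [-5, 6].
clip(7.1499) = 6.0, clip(2.1918) = 2.1918
Projection = [6.0, 2.1918]
Squared diffs: [1.3223, 0.0]
Distance = sqrt(1.3223) = 1.1499


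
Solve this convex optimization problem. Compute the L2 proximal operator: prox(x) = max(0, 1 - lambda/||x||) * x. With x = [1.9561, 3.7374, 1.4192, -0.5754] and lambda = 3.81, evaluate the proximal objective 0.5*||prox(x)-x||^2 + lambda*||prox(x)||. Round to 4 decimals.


Step 1: Compute ||x||.
||x|| = 4.4877
Step 2: Compute scaling factor.
scale = max(0, 1 - 3.81/4.4877) = 0.151
Step 3: prox(x) = [0.2954, 0.5644, 0.2143, -0.0869]
||prox(x)|| = 0.6777
Step 4: Proximal objective.
0.5*||prox-x||^2 = 7.2581
lambda*||prox|| = 2.582
Total = 9.8402


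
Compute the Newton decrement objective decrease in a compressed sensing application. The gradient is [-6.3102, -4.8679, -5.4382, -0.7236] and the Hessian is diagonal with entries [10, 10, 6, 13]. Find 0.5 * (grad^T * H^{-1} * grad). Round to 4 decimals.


Step 1: H is diagonal, so H^(-1) * g = [-0.631, -0.4868, -0.9064, -0.0557].
Step 2: g^T H^(-1) g = sum_i g_i^2 / H_ii
  = (-6.3102)^2/10 + (-4.8679)^2/10 + (-5.4382)^2/6 + (-0.7236)^2/13
  = 3.9819 + 2.3696 + 4.929 + 0.0403 = 11.3208
Step 3: Objective decrease = 0.5 * g^T H^(-1) g = 5.6604


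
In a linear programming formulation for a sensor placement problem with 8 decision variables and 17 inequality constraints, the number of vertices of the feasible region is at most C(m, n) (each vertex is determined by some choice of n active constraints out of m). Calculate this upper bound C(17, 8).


Each vertex corresponds to some choice of n active constraints out of m, so the number of vertices is at most C(m, n) = m! / (n!(m-n)!).
m = 17, n = 8
Numerator: 17 * 16 * 15 * 14 * 13 * 12 * 11 * 10
Denominator: 8! = 40320
C(17, 8) = 24310


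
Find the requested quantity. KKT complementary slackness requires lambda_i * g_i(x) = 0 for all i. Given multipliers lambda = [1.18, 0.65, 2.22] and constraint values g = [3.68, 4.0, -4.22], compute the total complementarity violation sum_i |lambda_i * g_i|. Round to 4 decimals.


KKT complementary slackness check:
lambda_1 * g_1 = 1.18 * 3.68 = 4.3424
lambda_2 * g_2 = 0.65 * 4.0 = 2.6
lambda_3 * g_3 = 2.22 * -4.22 = -9.3684
Total violation = 4.3424 + 2.6 + 9.3684 = 16.3108


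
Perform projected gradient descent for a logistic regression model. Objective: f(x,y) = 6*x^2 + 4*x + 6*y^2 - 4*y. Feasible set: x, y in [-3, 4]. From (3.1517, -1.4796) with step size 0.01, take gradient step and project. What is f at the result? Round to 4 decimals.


Step 1: Compute gradient at (3.1517, -1.4796).
grad_x = 2*6*3.1517 + 4 = 41.8204
grad_y = 2*6*-1.4796 - 4 = -21.7552
Step 2: Gradient step.
x_raw = 3.1517 - 0.01*41.8204 = 2.7335
y_raw = -1.4796 - 0.01*-21.7552 = -1.262
Step 3: Project onto [-3, 4].
x_proj = clip(2.7335) = 2.7335
y_proj = clip(-1.262) = -1.262
Step 4: Evaluate f.
f(2.7335, -1.262) = 70.3708


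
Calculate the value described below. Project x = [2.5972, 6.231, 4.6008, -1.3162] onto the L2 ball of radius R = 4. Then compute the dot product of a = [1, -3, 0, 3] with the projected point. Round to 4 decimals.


Step 1: Compute ||x|| (intermediates to 6 decimals).
||x|| = sqrt(2.5972^2 + 6.231^2 + 4.6008^2 + (-1.3162)^2) = 8.274693
Step 2: Project.
Since ||x|| > R, scale = R/||x|| = 4/8.274693 = 0.483402, proj(x) = scale * x
proj(x) = [1.255492, 3.012078, 2.224036, -0.636254]
Step 3: Dot product.
a^T * proj(x) = 1*1.255492 - 3*3.012078 + 0*2.224036 + 3*(-0.636254) = -9.6895


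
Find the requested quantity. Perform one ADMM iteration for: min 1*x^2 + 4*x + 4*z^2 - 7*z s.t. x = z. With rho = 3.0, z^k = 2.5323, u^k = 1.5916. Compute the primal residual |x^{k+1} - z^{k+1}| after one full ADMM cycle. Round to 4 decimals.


ADMM iteration with rho = 3.0, z^k = 2.5323, u^k = 1.5916
Step 1: x-update.
Minimize 1*x^2 + 4*x + (3.0/2)*(x - 2.5323 + 1.5916)^2
FOC: (2*1 + 3.0)*x = -4 + 3.0*(2.5323 - 1.5916)
x^{k+1} = -0.2356
Step 2: z-update.
Minimize 4*z^2 - 7*z + (3.0/2)*(-0.2356 - z + 1.5916)^2
FOC: (2*4 + 3.0)*z = 7 + 3.0*(-0.2356 + 1.5916)
z^{k+1} = 1.0062
Step 3: u-update.
u^{k+1} = 1.5916 - 0.2356 - 1.0062 = 0.3498
Step 4: Primal residual = |-0.2356 - 1.0062| = 1.2418


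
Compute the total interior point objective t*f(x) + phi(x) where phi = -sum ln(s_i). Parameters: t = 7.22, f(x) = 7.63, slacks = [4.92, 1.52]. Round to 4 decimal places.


Step 1: Compute log-barrier.
ln values: [1.5933, 0.4187]
phi = -(1.5933 + 0.4187) = -2.012
Step 2: Compute augmented objective.
t*f(x) = 7.22*7.63 = 55.0886
Total = 55.0886 - 2.012 = 53.0766


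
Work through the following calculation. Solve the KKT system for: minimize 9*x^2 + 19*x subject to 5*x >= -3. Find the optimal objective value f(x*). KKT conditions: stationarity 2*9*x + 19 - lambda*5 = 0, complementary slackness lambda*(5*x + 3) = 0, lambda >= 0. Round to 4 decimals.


Step 1: Try lambda = 0 (constraint inactive).
x_unc = -19/(2*9) = -1.0556
Check: 5*-1.0556 = -5.278 < -3 -- violated!
Step 2: Constraint must be active: 5*x = -3
x* = -3/5 = -0.6
lambda = (2*9*(-0.6) + 19)/5 = 1.64
Step 3: Compute optimal value.
f(x*) = 9*(-0.6)^2 + 19*(-0.6) = -8.16


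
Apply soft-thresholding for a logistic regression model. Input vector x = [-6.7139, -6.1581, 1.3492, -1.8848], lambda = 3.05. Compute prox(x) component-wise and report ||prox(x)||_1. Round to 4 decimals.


Soft-thresholding with lambda = 3.05:
prox(-6.7139) = sign(-6.7139)*max(|-6.7139| - 3.05, 0) = -3.6639
prox(-6.1581) = sign(-6.1581)*max(|-6.1581| - 3.05, 0) = -3.1081
prox(1.3492) = sign(1.3492)*max(|1.3492| - 3.05, 0) = 0.0
prox(-1.8848) = sign(-1.8848)*max(|-1.8848| - 3.05, 0) = 0.0
prox(x) = [-3.6639, -3.1081, 0.0, 0.0]
||prox(x)||_1 = 3.6639 + 3.1081 + 0.0 + 0.0 = 6.772


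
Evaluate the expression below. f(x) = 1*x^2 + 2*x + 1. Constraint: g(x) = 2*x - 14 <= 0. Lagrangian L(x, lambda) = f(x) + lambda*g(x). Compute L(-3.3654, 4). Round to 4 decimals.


Step 1: Evaluate f(x).
f(-3.3654) = 1*(-3.3654)^2 + 2*(-3.3654) + 1 = 5.5951
Step 2: Evaluate g(x).
g(-3.3654) = 2*-3.3654 - 14 = -20.7308
Step 3: Compute Lagrangian.
L = 5.5951 + 4*-20.7308 = -77.3281


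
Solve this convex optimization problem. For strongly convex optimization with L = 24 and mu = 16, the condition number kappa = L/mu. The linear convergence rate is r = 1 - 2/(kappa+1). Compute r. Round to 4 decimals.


Step 1: Compute the condition number.
kappa = L/mu = 24/16 = 1.5
Step 2: Compute the convergence rate.
r = 1 - 2/(kappa + 1) = 1 - 2*mu/(L + mu) = (L - mu)/(L + mu) = 8/40 = 0.2


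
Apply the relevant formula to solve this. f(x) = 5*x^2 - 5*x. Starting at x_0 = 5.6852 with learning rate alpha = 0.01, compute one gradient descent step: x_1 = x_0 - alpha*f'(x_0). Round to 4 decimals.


We compute the gradient at x_0 and apply the update.
f'(x) = 10*x - 5
f'(5.6852) = 10*5.6852 - 5 = 51.852
x_1 = 5.6852 - 0.01*51.852 = 5.1667


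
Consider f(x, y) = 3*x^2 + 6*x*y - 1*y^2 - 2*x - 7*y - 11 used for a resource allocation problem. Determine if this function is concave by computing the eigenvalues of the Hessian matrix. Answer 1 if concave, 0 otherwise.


The Hessian of f(x,y) = 3*x^2 + 6*x*y - 1*y^2 - 2*x - 7*y - 11 is:
H = [[6, 6], [6, -2]]
Trace = 6 - 2 = 4
Determinant = 6*-2 - (6)^2 = -48
Discriminant = (4)^2 - 4*-48 = 208.0
Eigenvalues: lambda_1 = -5.2111, lambda_2 = 9.2111
The function is not concave.

0


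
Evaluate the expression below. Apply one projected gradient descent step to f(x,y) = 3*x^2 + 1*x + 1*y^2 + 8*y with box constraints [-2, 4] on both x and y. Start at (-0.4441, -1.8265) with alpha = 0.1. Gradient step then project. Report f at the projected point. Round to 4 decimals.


Step 1: Compute gradient at (-0.4441, -1.8265).
grad_x = 2*3*-0.4441 + 1 = -1.6646
grad_y = 2*1*-1.8265 + 8 = 4.347
Step 2: Gradient step.
x_raw = -0.4441 - 0.1*-1.6646 = -0.2776
y_raw = -1.8265 - 0.1*4.347 = -2.2612
Step 3: Project onto [-2, 4].
x_proj = clip(-0.2776) = -0.2776
y_proj = clip(-2.2612) = -2.0
Step 4: Evaluate f.
f(-0.2776, -2.0) = -12.0464


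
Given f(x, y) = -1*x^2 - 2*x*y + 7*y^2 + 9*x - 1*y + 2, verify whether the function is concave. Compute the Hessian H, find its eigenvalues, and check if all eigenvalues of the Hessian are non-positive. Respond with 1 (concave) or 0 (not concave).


The Hessian of f(x,y) = -1*x^2 - 2*x*y + 7*y^2 + 9*x - 1*y + 2 is:
H = [[-2, -2], [-2, 14]]
Trace = -2 + 14 = 12
Determinant = -2*14 - (-2)^2 = -32
Discriminant = (12)^2 - 4*-32 = 272.0
Eigenvalues: lambda_1 = -2.2462, lambda_2 = 14.2462
The function is not concave.

0


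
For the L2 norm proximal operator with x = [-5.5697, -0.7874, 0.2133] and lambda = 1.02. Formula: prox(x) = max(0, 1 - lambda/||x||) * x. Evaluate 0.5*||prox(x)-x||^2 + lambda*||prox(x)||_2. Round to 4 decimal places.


Step 1: Compute ||x||.
||x|| = 5.6291
Step 2: Compute scaling factor.
scale = max(0, 1 - 1.02/5.6291) = 0.8188
Step 3: prox(x) = [-4.5605, -0.6447, 0.1746]
||prox(x)|| = 4.6091
Step 4: Proximal objective.
0.5*||prox-x||^2 = 0.5202
lambda*||prox|| = 4.7013
Total = 5.2215


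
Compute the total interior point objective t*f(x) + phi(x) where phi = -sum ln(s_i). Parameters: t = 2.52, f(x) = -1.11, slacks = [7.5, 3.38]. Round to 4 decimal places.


Step 1: Compute log-barrier.
ln values: [2.0149, 1.2179]
phi = -(2.0149 + 1.2179) = -3.2328
Step 2: Compute augmented objective.
t*f(x) = 2.52*-1.11 = -2.7972
Total = -2.7972 - 3.2328 = -6.03


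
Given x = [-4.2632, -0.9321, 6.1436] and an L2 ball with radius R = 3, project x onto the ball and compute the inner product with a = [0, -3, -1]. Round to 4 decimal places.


Step 1: Compute ||x|| (intermediates to 6 decimals).
||x|| = sqrt((-4.2632)^2 + (-0.9321)^2 + 6.1436^2) = 7.535749
Step 2: Project.
Since ||x|| > R, scale = R/||x|| = 3/7.535749 = 0.398102, proj(x) = scale * x
proj(x) = [-1.697188, -0.371071, 2.445779]
Step 3: Dot product.
a^T * proj(x) = 0*(-1.697188) - 3*(-0.371071) - 1*2.445779 = -1.3326


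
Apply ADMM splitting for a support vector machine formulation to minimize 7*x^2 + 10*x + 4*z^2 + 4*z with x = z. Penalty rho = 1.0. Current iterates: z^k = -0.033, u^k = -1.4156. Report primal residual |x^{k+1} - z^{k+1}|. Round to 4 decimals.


ADMM iteration with rho = 1.0, z^k = -0.033, u^k = -1.4156
Step 1: x-update.
Minimize 7*x^2 + 10*x + (1.0/2)*(x + 0.033 - 1.4156)^2
FOC: (2*7 + 1.0)*x = -10 + 1.0*(-0.033 + 1.4156)
x^{k+1} = -0.5745
Step 2: z-update.
Minimize 4*z^2 + 4*z + (1.0/2)*(-0.5745 - z - 1.4156)^2
FOC: (2*4 + 1.0)*z = -4 + 1.0*(-0.5745 - 1.4156)
z^{k+1} = -0.6656
Step 3: u-update.
u^{k+1} = -1.4156 - 0.5745 + 0.6656 = -1.3245
Step 4: Primal residual = |-0.5745 + 0.6656| = 0.0911


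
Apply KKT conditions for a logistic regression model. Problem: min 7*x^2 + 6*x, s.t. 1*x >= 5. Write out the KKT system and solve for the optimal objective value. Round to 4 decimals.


Step 1: Try lambda = 0 (constraint inactive).
x_unc = -6/(2*7) = -0.4286
Check: 1*-0.4286 = -0.4286 < 5 -- violated!
Step 2: Constraint must be active: 1*x = 5
x* = 5/1 = 5.0
lambda = (2*7*5.0 + 6)/1 = 76.0
Step 3: Compute optimal value.
f(x*) = 7*5.0^2 + 6*5.0 = 205.0


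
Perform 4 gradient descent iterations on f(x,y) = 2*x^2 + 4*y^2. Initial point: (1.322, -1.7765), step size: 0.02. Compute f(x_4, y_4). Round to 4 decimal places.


Gradient descent on f(x,y) = 2*x^2 + 4*y^2.
Starting point: (1.322, -1.7765), alpha = 0.02
Step 1: grad_x = 2*2*1.322 = 5.288, grad_y = 2*4*-1.7765 = -14.212
  x_1 = 1.322 - 0.02*5.288 = 1.2162
  y_1 = -1.7765 - 0.02*-14.212 = -1.4923
Step 2: grad_x = 2*2*1.2162 = 4.865, grad_y = 2*4*-1.4923 = -11.9381
  x_2 = 1.2162 - 0.02*4.865 = 1.1189
  y_2 = -1.4923 - 0.02*-11.9381 = -1.2535
Step 3: grad_x = 2*2*1.1189 = 4.4758, grad_y = 2*4*-1.2535 = -10.028
  x_3 = 1.1189 - 0.02*4.4758 = 1.0294
  y_3 = -1.2535 - 0.02*-10.028 = -1.0529
Step 4: grad_x = 2*2*1.0294 = 4.1177, grad_y = 2*4*-1.0529 = -8.4235
  x_4 = 1.0294 - 0.02*4.1177 = 0.9471
  y_4 = -1.0529 - 0.02*-8.4235 = -0.8845
f(0.9471, -0.8845) = 2*0.9471^2 + 4*(-0.8845)^2 = 4.923


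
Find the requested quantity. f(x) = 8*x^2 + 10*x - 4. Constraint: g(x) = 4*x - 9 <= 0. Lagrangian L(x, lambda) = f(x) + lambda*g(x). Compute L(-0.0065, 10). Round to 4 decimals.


Step 1: Evaluate f(x).
f(-0.0065) = 8*(-0.0065)^2 + 10*(-0.0065) - 4 = -4.0647
Step 2: Evaluate g(x).
g(-0.0065) = 4*-0.0065 - 9 = -9.026
Step 3: Compute Lagrangian.
L = -4.0647 + 10*-9.026 = -94.3247


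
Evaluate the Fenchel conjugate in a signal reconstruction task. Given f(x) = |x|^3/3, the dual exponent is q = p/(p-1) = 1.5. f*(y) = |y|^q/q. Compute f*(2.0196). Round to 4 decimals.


The conjugate exponent q satisfies 1/p + 1/q = 1.
p = 3, so q = 3/(3 - 1) = 1.5
|y|^q = 2.0196^1.5 = 2.8701
f*(2.0196) = 2.8701 / 1.5 = 1.9134


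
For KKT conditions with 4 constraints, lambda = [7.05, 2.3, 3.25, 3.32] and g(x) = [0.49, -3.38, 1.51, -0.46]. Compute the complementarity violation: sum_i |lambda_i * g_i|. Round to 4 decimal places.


KKT complementary slackness check:
lambda_1 * g_1 = 7.05 * 0.49 = 3.4545
lambda_2 * g_2 = 2.3 * -3.38 = -7.774
lambda_3 * g_3 = 3.25 * 1.51 = 4.9075
lambda_4 * g_4 = 3.32 * -0.46 = -1.5272
Total violation = 3.4545 + 7.774 + 4.9075 + 1.5272 = 17.6632


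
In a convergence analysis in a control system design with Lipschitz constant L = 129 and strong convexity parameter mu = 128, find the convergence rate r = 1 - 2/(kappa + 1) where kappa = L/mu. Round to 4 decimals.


Step 1: Compute the condition number.
kappa = L/mu = 129/128 = 1.0078
Step 2: Compute the convergence rate.
r = 1 - 2/(kappa + 1) = 1 - 2*mu/(L + mu) = (L - mu)/(L + mu) = 1/257 = 0.0039


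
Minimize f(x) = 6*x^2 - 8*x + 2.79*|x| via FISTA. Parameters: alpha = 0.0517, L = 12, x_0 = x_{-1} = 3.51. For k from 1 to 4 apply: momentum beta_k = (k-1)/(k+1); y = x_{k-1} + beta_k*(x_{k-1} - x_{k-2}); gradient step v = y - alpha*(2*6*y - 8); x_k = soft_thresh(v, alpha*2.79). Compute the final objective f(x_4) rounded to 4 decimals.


FISTA on f(x) = 6*x^2 - 8*x + 2.79*|x|
L = 12, alpha = 0.0517
Iteration 1: beta = 0.0, y = 3.51 + 0.0*(3.51 - 3.51) = 3.51
  grad(y) = 34.12, v = y - alpha*grad = 1.746
  prox(v) = soft_thresh(1.746, 0.1442) = 1.6018
Iteration 2: beta = 0.3333, y = 1.6018 + 0.3333*(1.6018 - 3.51) = 0.9657
  grad(y) = 3.588, v = y - alpha*grad = 0.7802
  prox(v) = soft_thresh(0.7802, 0.1442) = 0.6359
Iteration 3: beta = 0.5, y = 0.6359 + 0.5*(0.6359 - 1.6018) = 0.153
  grad(y) = -6.1639, v = y - alpha*grad = 0.4717
  prox(v) = soft_thresh(0.4717, 0.1442) = 0.3274
Iteration 4: beta = 0.6, y = 0.3274 + 0.6*(0.3274 - 0.6359) = 0.1423
  grad(y) = -6.2918, v = y - alpha*grad = 0.4676
  prox(v) = soft_thresh(0.4676, 0.1442) = 0.3234
f(x_4) = 6*0.3234^2 - 8*0.3234 + 2.79*|0.3234| = -1.0574


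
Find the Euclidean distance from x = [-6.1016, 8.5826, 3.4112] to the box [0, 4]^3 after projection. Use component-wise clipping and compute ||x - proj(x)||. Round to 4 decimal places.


Project each component onto [0, 4].
clip(-6.1016) = 0.0, clip(8.5826) = 4.0, clip(3.4112) = 3.4112
Projection = [0.0, 4.0, 3.4112]
Squared diffs: [37.2295, 21.0002, 0.0]
Distance = sqrt(58.2297) = 7.6308
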